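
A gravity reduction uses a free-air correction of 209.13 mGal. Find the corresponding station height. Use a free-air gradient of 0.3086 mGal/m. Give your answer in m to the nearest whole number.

h = 209.13 / 0.3086 = 677.67 m

678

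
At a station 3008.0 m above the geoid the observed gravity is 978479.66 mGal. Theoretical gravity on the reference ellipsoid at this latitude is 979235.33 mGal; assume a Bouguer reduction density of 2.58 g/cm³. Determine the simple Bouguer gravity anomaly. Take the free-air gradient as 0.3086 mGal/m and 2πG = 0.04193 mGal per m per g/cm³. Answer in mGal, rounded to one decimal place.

-152.8

Free-air correction = 0.3086 × 3008.0 = 928.27 mGal
Free-air anomaly = 978479.66 − 979235.33 + (928.27) = 172.60 mGal
Bouguer slab correction = 0.04193 × 2.58 × 3008.0 = 325.40 mGal
Simple Bouguer anomaly = 172.60 − (325.40) = -152.80 mGal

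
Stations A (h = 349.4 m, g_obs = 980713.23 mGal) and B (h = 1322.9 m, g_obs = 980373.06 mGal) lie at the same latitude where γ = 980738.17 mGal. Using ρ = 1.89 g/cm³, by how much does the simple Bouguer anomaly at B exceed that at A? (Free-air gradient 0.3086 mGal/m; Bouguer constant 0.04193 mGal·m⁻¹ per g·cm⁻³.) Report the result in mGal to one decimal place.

-116.9

Δg_SB(A) = 980713.23 − 980738.17 + 0.3086×349.4 − 0.04193×1.89×349.4 = 55.20 mGal
Δg_SB(B) = 980373.06 − 980738.17 + 0.3086×1322.9 − 0.04193×1.89×1322.9 = -61.70 mGal
Difference = -61.70 − (55.20) = -116.90 mGal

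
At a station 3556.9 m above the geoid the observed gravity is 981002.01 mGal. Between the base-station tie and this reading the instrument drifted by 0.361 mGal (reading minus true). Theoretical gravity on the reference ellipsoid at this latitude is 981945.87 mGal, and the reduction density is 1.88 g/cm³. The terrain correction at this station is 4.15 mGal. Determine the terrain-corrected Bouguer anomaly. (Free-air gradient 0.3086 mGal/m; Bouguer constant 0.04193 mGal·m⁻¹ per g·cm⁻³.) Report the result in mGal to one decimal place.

-122.8

Drift-corrected reading = 981002.01 − (0.361) = 981001.649 mGal
Free-air correction = 0.3086 × 3556.9 = 1097.66 mGal
Free-air anomaly = 981001.649 − 981945.87 + (1097.66) = 153.439 mGal
Bouguer slab correction = 0.04193 × 1.88 × 3556.9 = 280.38 mGal
Simple Bouguer anomaly = 153.439 − (280.38) = -126.941 mGal
Complete Bouguer anomaly = -126.941 + 4.15 = -122.791 mGal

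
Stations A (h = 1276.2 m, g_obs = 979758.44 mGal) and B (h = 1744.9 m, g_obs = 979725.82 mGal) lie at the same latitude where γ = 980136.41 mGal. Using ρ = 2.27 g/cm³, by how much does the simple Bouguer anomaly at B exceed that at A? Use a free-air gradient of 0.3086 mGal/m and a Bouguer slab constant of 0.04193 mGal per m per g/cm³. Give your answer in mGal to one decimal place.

Δg_SB(A) = 979758.44 − 980136.41 + 0.3086×1276.2 − 0.04193×2.27×1276.2 = -105.60 mGal
Δg_SB(B) = 979725.82 − 980136.41 + 0.3086×1744.9 − 0.04193×2.27×1744.9 = -38.20 mGal
Difference = -38.20 − (-105.60) = 67.40 mGal

67.4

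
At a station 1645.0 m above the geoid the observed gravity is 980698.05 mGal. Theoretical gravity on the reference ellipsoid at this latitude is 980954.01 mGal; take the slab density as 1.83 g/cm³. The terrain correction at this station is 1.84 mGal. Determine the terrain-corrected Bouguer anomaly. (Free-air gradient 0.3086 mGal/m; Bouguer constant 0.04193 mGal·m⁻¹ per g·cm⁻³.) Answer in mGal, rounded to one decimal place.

127.3

Free-air correction = 0.3086 × 1645.0 = 507.65 mGal
Free-air anomaly = 980698.05 − 980954.01 + (507.65) = 251.69 mGal
Bouguer slab correction = 0.04193 × 1.83 × 1645.0 = 126.22 mGal
Simple Bouguer anomaly = 251.69 − (126.22) = 125.47 mGal
Complete Bouguer anomaly = 125.47 + 1.84 = 127.31 mGal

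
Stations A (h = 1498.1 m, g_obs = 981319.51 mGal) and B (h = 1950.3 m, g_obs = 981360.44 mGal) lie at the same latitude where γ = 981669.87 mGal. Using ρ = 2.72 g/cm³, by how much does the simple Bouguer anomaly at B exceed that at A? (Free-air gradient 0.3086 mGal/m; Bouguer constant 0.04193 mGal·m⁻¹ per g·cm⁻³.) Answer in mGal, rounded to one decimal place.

128.9

Δg_SB(A) = 981319.51 − 981669.87 + 0.3086×1498.1 − 0.04193×2.72×1498.1 = -58.90 mGal
Δg_SB(B) = 981360.44 − 981669.87 + 0.3086×1950.3 − 0.04193×2.72×1950.3 = 70.00 mGal
Difference = 70.00 − (-58.90) = 128.90 mGal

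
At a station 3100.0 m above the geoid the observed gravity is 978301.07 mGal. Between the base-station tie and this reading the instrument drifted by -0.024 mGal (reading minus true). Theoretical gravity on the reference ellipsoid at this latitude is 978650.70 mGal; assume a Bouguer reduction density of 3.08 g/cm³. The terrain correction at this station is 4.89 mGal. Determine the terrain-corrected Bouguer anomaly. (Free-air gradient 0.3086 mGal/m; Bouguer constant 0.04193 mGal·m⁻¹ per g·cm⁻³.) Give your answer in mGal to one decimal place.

Drift-corrected reading = 978301.07 − (-0.024) = 978301.094 mGal
Free-air correction = 0.3086 × 3100.0 = 956.66 mGal
Free-air anomaly = 978301.094 − 978650.70 + (956.66) = 607.054 mGal
Bouguer slab correction = 0.04193 × 3.08 × 3100.0 = 400.35 mGal
Simple Bouguer anomaly = 607.054 − (400.35) = 206.704 mGal
Complete Bouguer anomaly = 206.704 + 4.89 = 211.594 mGal

211.6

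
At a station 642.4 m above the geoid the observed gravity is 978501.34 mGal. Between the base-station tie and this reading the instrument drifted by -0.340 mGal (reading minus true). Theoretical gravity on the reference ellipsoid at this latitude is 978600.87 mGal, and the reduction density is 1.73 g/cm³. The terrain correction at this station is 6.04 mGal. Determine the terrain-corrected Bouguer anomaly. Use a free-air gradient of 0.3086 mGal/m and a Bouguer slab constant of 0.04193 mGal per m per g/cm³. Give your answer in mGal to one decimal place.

Drift-corrected reading = 978501.34 − (-0.340) = 978501.680 mGal
Free-air correction = 0.3086 × 642.4 = 198.24 mGal
Free-air anomaly = 978501.680 − 978600.87 + (198.24) = 99.050 mGal
Bouguer slab correction = 0.04193 × 1.73 × 642.4 = 46.60 mGal
Simple Bouguer anomaly = 99.050 − (46.60) = 52.450 mGal
Complete Bouguer anomaly = 52.450 + 6.04 = 58.490 mGal

58.5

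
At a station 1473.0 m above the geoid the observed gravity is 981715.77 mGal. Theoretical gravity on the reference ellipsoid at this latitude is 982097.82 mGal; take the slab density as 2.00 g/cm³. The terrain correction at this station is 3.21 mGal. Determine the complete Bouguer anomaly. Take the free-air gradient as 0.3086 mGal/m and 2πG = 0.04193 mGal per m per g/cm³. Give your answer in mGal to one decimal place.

-47.8

Free-air correction = 0.3086 × 1473.0 = 454.57 mGal
Free-air anomaly = 981715.77 − 982097.82 + (454.57) = 72.52 mGal
Bouguer slab correction = 0.04193 × 2.00 × 1473.0 = 123.53 mGal
Simple Bouguer anomaly = 72.52 − (123.53) = -51.01 mGal
Complete Bouguer anomaly = -51.01 + 3.21 = -47.80 mGal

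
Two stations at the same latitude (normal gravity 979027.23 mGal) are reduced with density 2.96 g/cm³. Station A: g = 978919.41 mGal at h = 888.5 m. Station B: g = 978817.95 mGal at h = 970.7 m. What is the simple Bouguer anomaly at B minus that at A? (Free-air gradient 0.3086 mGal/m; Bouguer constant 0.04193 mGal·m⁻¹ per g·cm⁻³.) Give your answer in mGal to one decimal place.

-86.3

Δg_SB(A) = 978919.41 − 979027.23 + 0.3086×888.5 − 0.04193×2.96×888.5 = 56.10 mGal
Δg_SB(B) = 978817.95 − 979027.23 + 0.3086×970.7 − 0.04193×2.96×970.7 = -30.20 mGal
Difference = -30.20 − (56.10) = -86.30 mGal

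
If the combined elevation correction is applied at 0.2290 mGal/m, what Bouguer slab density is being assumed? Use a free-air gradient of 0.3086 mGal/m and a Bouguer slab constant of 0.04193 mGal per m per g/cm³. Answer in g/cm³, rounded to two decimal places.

1.90

0.2290 = 0.3086 − 0.04193 × ρ
ρ = (0.3086 − 0.2290) / 0.04193 = 1.90 g/cm³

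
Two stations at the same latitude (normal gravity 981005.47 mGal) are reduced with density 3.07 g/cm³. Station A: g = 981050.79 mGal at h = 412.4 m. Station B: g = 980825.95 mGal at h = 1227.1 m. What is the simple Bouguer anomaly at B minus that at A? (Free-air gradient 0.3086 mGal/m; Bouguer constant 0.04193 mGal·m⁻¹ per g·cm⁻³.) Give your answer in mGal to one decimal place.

-78.3

Δg_SB(A) = 981050.79 − 981005.47 + 0.3086×412.4 − 0.04193×3.07×412.4 = 119.50 mGal
Δg_SB(B) = 980825.95 − 981005.47 + 0.3086×1227.1 − 0.04193×3.07×1227.1 = 41.20 mGal
Difference = 41.20 − (119.50) = -78.30 mGal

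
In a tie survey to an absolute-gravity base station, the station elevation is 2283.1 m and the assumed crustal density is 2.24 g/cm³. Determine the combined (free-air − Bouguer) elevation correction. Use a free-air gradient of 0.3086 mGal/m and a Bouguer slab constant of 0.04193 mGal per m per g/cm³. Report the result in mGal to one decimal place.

490.1

Combined gradient = 0.3086 − 0.04193 × 2.24 = 0.2146768 mGal/m
Combined elevation correction = 0.2146768 × 2283.1 = 490.1 mGal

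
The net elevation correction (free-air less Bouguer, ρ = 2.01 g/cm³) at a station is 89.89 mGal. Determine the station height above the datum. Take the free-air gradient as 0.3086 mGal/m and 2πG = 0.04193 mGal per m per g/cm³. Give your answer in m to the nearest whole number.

Combined gradient = 0.3086 − 0.04193 × 2.01 = 0.2243207 mGal/m
h = 89.89 / 0.2243207 = 400.72 m

401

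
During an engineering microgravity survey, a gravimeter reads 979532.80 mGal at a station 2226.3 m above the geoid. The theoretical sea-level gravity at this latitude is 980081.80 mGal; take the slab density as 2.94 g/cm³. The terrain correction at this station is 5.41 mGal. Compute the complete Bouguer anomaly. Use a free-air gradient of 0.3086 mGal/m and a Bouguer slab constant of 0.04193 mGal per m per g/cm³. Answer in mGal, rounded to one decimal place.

-131.0

Free-air correction = 0.3086 × 2226.3 = 687.04 mGal
Free-air anomaly = 979532.80 − 980081.80 + (687.04) = 138.04 mGal
Bouguer slab correction = 0.04193 × 2.94 × 2226.3 = 274.45 mGal
Simple Bouguer anomaly = 138.04 − (274.45) = -136.41 mGal
Complete Bouguer anomaly = -136.41 + 5.41 = -131.00 mGal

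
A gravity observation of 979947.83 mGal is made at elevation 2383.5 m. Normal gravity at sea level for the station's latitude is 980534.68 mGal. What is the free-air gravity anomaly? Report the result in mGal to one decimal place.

148.7

Free-air correction = 0.3086 × 2383.5 = 735.55 mGal
Free-air anomaly = 979947.83 − 980534.68 + (735.55) = 148.70 mGal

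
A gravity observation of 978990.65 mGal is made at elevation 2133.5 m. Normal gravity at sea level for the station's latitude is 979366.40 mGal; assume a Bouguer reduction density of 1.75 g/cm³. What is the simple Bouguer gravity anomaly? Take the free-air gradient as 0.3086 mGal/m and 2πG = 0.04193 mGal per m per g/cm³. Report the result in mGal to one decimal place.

126.1

Free-air correction = 0.3086 × 2133.5 = 658.40 mGal
Free-air anomaly = 978990.65 − 979366.40 + (658.40) = 282.65 mGal
Bouguer slab correction = 0.04193 × 1.75 × 2133.5 = 156.55 mGal
Simple Bouguer anomaly = 282.65 − (156.55) = 126.10 mGal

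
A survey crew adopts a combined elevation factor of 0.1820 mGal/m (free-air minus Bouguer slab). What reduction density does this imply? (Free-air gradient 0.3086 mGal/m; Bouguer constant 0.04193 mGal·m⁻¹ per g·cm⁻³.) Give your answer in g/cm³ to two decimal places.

3.02

0.1820 = 0.3086 − 0.04193 × ρ
ρ = (0.3086 − 0.1820) / 0.04193 = 3.02 g/cm³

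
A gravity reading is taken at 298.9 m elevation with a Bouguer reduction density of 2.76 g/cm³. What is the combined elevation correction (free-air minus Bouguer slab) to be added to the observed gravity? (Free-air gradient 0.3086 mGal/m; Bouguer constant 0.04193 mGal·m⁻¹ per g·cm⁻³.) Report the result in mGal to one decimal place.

Combined gradient = 0.3086 − 0.04193 × 2.76 = 0.1928732 mGal/m
Combined elevation correction = 0.1928732 × 298.9 = 57.6 mGal

57.6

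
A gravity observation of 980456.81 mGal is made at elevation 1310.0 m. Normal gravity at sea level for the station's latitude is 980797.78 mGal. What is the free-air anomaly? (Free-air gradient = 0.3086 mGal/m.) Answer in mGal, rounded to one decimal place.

Free-air correction = 0.3086 × 1310.0 = 404.27 mGal
Free-air anomaly = 980456.81 − 980797.78 + (404.27) = 63.30 mGal

63.3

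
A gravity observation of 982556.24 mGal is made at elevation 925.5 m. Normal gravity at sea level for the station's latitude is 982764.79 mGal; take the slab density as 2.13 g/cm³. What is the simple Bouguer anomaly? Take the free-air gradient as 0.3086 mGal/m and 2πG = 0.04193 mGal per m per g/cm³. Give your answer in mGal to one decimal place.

Free-air correction = 0.3086 × 925.5 = 285.61 mGal
Free-air anomaly = 982556.24 − 982764.79 + (285.61) = 77.06 mGal
Bouguer slab correction = 0.04193 × 2.13 × 925.5 = 82.66 mGal
Simple Bouguer anomaly = 77.06 − (82.66) = -5.60 mGal

-5.6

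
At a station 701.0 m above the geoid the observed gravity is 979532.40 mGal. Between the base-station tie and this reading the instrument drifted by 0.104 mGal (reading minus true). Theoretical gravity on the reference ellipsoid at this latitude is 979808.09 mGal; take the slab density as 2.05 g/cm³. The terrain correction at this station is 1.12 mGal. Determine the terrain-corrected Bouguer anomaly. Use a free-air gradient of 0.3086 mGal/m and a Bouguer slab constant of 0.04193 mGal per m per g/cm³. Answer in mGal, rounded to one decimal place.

Drift-corrected reading = 979532.40 − (0.104) = 979532.296 mGal
Free-air correction = 0.3086 × 701.0 = 216.33 mGal
Free-air anomaly = 979532.296 − 979808.09 + (216.33) = -59.464 mGal
Bouguer slab correction = 0.04193 × 2.05 × 701.0 = 60.26 mGal
Simple Bouguer anomaly = -59.464 − (60.26) = -119.724 mGal
Complete Bouguer anomaly = -119.724 + 1.12 = -118.604 mGal

-118.6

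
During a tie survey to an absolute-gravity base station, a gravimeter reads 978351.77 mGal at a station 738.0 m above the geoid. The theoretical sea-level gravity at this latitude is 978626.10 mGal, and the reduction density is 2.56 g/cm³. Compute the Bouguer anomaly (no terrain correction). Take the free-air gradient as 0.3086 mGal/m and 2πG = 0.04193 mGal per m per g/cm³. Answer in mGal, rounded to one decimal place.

-125.8

Free-air correction = 0.3086 × 738.0 = 227.75 mGal
Free-air anomaly = 978351.77 − 978626.10 + (227.75) = -46.58 mGal
Bouguer slab correction = 0.04193 × 2.56 × 738.0 = 79.22 mGal
Simple Bouguer anomaly = -46.58 − (79.22) = -125.80 mGal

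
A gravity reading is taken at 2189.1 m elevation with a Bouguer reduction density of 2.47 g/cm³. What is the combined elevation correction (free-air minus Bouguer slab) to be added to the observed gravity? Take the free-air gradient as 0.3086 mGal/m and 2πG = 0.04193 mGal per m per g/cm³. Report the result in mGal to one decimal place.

Combined gradient = 0.3086 − 0.04193 × 2.47 = 0.2050329 mGal/m
Combined elevation correction = 0.2050329 × 2189.1 = 448.8 mGal

448.8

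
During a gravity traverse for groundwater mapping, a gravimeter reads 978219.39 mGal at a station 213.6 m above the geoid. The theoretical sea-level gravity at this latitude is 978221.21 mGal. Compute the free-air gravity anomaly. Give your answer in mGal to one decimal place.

64.1

Free-air correction = 0.3086 × 213.6 = 65.92 mGal
Free-air anomaly = 978219.39 − 978221.21 + (65.92) = 64.10 mGal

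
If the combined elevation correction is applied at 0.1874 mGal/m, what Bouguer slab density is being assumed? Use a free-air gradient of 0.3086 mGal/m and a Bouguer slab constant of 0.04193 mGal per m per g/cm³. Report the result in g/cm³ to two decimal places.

2.89

0.1874 = 0.3086 − 0.04193 × ρ
ρ = (0.3086 − 0.1874) / 0.04193 = 2.89 g/cm³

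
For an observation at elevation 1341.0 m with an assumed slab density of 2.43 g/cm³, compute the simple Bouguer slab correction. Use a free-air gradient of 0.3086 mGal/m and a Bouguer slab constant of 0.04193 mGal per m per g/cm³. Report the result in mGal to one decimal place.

Bouguer slab correction = 0.04193 × 2.43 × 1341.0 = 136.6 mGal

136.6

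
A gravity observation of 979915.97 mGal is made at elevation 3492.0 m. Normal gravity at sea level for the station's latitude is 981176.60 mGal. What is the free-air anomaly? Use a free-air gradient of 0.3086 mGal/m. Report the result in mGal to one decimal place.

-183.0

Free-air correction = 0.3086 × 3492.0 = 1077.63 mGal
Free-air anomaly = 979915.97 − 981176.60 + (1077.63) = -183.00 mGal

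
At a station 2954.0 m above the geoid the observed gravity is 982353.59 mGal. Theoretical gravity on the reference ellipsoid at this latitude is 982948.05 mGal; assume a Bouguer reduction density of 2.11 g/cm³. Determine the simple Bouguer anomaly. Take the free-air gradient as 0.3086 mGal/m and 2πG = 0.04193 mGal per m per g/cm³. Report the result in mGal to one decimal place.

Free-air correction = 0.3086 × 2954.0 = 911.60 mGal
Free-air anomaly = 982353.59 − 982948.05 + (911.60) = 317.14 mGal
Bouguer slab correction = 0.04193 × 2.11 × 2954.0 = 261.35 mGal
Simple Bouguer anomaly = 317.14 − (261.35) = 55.79 mGal

55.8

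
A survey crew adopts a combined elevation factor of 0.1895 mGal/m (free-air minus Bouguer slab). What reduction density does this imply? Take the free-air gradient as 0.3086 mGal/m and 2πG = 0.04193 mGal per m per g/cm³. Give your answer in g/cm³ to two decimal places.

2.84

0.1895 = 0.3086 − 0.04193 × ρ
ρ = (0.3086 − 0.1895) / 0.04193 = 2.84 g/cm³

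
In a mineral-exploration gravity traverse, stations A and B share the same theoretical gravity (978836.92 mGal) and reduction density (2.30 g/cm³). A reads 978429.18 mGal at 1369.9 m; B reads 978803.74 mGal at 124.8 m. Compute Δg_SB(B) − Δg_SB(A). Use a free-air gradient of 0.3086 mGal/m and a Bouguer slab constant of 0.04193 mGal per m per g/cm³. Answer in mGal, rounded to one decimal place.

Δg_SB(A) = 978429.18 − 978836.92 + 0.3086×1369.9 − 0.04193×2.30×1369.9 = -117.10 mGal
Δg_SB(B) = 978803.74 − 978836.92 + 0.3086×124.8 − 0.04193×2.30×124.8 = -6.70 mGal
Difference = -6.70 − (-117.10) = 110.40 mGal

110.4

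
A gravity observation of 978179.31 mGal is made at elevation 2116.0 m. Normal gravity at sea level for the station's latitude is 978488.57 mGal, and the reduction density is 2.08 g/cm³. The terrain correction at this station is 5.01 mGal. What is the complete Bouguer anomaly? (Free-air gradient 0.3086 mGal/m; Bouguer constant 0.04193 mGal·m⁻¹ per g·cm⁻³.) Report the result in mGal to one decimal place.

164.2

Free-air correction = 0.3086 × 2116.0 = 653.00 mGal
Free-air anomaly = 978179.31 − 978488.57 + (653.00) = 343.74 mGal
Bouguer slab correction = 0.04193 × 2.08 × 2116.0 = 184.55 mGal
Simple Bouguer anomaly = 343.74 − (184.55) = 159.19 mGal
Complete Bouguer anomaly = 159.19 + 5.01 = 164.20 mGal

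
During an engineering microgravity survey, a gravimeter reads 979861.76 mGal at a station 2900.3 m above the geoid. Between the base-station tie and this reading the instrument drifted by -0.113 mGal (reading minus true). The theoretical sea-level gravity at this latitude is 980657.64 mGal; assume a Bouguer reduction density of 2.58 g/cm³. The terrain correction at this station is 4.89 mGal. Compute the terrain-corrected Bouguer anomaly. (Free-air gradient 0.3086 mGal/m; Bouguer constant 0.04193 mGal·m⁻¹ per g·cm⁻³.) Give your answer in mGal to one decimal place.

-209.6

Drift-corrected reading = 979861.76 − (-0.113) = 979861.873 mGal
Free-air correction = 0.3086 × 2900.3 = 895.03 mGal
Free-air anomaly = 979861.873 − 980657.64 + (895.03) = 99.263 mGal
Bouguer slab correction = 0.04193 × 2.58 × 2900.3 = 313.75 mGal
Simple Bouguer anomaly = 99.263 − (313.75) = -214.487 mGal
Complete Bouguer anomaly = -214.487 + 4.89 = -209.597 mGal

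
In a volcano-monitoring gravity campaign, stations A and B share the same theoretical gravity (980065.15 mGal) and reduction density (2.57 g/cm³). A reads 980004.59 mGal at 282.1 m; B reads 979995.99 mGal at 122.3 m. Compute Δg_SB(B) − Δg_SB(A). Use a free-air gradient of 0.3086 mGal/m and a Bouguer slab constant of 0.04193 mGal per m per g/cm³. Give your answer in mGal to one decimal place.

Δg_SB(A) = 980004.59 − 980065.15 + 0.3086×282.1 − 0.04193×2.57×282.1 = -3.90 mGal
Δg_SB(B) = 979995.99 − 980065.15 + 0.3086×122.3 − 0.04193×2.57×122.3 = -44.60 mGal
Difference = -44.60 − (-3.90) = -40.70 mGal

-40.7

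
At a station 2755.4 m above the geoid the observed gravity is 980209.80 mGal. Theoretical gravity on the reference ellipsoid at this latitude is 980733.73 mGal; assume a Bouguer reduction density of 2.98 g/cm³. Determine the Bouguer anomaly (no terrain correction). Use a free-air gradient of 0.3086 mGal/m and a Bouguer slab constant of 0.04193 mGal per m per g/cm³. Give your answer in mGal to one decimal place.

-17.9

Free-air correction = 0.3086 × 2755.4 = 850.32 mGal
Free-air anomaly = 980209.80 − 980733.73 + (850.32) = 326.39 mGal
Bouguer slab correction = 0.04193 × 2.98 × 2755.4 = 344.29 mGal
Simple Bouguer anomaly = 326.39 − (344.29) = -17.90 mGal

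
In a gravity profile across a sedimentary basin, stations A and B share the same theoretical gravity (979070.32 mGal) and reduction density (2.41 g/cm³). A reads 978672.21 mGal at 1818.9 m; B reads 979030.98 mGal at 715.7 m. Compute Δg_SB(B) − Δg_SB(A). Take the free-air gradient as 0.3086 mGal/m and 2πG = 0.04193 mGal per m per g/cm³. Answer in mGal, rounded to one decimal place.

Δg_SB(A) = 978672.21 − 979070.32 + 0.3086×1818.9 − 0.04193×2.41×1818.9 = -20.60 mGal
Δg_SB(B) = 979030.98 − 979070.32 + 0.3086×715.7 − 0.04193×2.41×715.7 = 109.20 mGal
Difference = 109.20 − (-20.60) = 129.80 mGal

129.8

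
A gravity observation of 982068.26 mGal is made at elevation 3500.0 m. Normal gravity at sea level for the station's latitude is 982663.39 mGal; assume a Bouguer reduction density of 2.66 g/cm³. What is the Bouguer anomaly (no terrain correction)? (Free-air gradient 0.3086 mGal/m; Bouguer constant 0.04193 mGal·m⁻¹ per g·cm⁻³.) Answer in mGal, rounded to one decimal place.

94.6

Free-air correction = 0.3086 × 3500.0 = 1080.10 mGal
Free-air anomaly = 982068.26 − 982663.39 + (1080.10) = 484.97 mGal
Bouguer slab correction = 0.04193 × 2.66 × 3500.0 = 390.37 mGal
Simple Bouguer anomaly = 484.97 − (390.37) = 94.60 mGal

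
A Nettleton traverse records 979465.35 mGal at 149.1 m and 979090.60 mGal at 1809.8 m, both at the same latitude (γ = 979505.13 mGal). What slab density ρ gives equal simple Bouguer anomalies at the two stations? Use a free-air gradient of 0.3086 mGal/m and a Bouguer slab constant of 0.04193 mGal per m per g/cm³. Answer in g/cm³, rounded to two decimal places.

1.98

Δg_obs = 979090.60 − 979465.35 = -374.75 mGal over Δh = 1809.8 − 149.1 = 1660.7 m
Equal Bouguer anomalies ⇒ Δg_obs + (0.3086 − 0.04193ρ)·Δh = 0
0.3086 − 0.04193ρ = −Δg_obs/Δh = 0.22566
ρ = (0.3086 − 0.22566) / 0.04193 = 1.98 g/cm³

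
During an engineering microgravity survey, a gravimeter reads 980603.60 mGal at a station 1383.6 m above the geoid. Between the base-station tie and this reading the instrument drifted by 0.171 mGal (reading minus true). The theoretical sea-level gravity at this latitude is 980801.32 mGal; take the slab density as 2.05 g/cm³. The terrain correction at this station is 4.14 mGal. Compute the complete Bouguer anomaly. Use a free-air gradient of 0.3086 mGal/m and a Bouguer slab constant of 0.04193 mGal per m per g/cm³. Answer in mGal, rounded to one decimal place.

114.3

Drift-corrected reading = 980603.60 − (0.171) = 980603.429 mGal
Free-air correction = 0.3086 × 1383.6 = 426.98 mGal
Free-air anomaly = 980603.429 − 980801.32 + (426.98) = 229.089 mGal
Bouguer slab correction = 0.04193 × 2.05 × 1383.6 = 118.93 mGal
Simple Bouguer anomaly = 229.089 − (118.93) = 110.159 mGal
Complete Bouguer anomaly = 110.159 + 4.14 = 114.299 mGal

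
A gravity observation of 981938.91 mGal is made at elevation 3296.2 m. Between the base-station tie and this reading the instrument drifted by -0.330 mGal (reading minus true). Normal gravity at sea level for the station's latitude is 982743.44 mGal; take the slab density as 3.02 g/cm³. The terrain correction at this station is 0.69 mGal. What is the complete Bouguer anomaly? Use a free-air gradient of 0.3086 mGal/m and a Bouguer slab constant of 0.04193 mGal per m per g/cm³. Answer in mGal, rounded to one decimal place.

-203.7

Drift-corrected reading = 981938.91 − (-0.330) = 981939.240 mGal
Free-air correction = 0.3086 × 3296.2 = 1017.21 mGal
Free-air anomaly = 981939.240 − 982743.44 + (1017.21) = 213.010 mGal
Bouguer slab correction = 0.04193 × 3.02 × 3296.2 = 417.39 mGal
Simple Bouguer anomaly = 213.010 − (417.39) = -204.380 mGal
Complete Bouguer anomaly = -204.380 + 0.69 = -203.690 mGal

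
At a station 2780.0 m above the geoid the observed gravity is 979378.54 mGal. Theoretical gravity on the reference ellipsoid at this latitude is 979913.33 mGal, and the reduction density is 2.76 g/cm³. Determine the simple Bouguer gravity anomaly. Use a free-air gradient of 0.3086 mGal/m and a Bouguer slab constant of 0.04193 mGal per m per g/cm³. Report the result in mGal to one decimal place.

1.4

Free-air correction = 0.3086 × 2780.0 = 857.91 mGal
Free-air anomaly = 979378.54 − 979913.33 + (857.91) = 323.12 mGal
Bouguer slab correction = 0.04193 × 2.76 × 2780.0 = 321.72 mGal
Simple Bouguer anomaly = 323.12 − (321.72) = 1.40 mGal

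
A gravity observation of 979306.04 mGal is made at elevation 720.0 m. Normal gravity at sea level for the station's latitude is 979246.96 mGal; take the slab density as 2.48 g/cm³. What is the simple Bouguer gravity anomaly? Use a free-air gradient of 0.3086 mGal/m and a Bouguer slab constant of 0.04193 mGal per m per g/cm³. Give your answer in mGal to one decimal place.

Free-air correction = 0.3086 × 720.0 = 222.19 mGal
Free-air anomaly = 979306.04 − 979246.96 + (222.19) = 281.27 mGal
Bouguer slab correction = 0.04193 × 2.48 × 720.0 = 74.87 mGal
Simple Bouguer anomaly = 281.27 − (74.87) = 206.40 mGal

206.4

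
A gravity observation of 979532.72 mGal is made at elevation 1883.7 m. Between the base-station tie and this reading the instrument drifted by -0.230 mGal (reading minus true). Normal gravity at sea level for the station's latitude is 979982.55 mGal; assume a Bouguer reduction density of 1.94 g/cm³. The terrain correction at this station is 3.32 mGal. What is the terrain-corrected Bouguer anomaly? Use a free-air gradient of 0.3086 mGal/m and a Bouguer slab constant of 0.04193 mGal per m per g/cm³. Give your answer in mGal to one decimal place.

Drift-corrected reading = 979532.72 − (-0.230) = 979532.950 mGal
Free-air correction = 0.3086 × 1883.7 = 581.31 mGal
Free-air anomaly = 979532.950 − 979982.55 + (581.31) = 131.710 mGal
Bouguer slab correction = 0.04193 × 1.94 × 1883.7 = 153.23 mGal
Simple Bouguer anomaly = 131.710 − (153.23) = -21.520 mGal
Complete Bouguer anomaly = -21.520 + 3.32 = -18.200 mGal

-18.2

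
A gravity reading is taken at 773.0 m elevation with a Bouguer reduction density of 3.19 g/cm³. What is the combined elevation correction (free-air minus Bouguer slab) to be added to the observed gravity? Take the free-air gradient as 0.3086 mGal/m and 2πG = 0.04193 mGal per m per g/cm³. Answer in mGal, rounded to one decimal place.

Combined gradient = 0.3086 − 0.04193 × 3.19 = 0.1748433 mGal/m
Combined elevation correction = 0.1748433 × 773.0 = 135.2 mGal

135.2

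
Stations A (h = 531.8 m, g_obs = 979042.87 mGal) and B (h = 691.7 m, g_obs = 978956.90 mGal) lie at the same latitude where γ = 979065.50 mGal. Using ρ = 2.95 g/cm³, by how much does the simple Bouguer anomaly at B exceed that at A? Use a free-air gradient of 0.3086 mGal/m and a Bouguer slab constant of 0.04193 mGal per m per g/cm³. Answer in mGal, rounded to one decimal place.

-56.4

Δg_SB(A) = 979042.87 − 979065.50 + 0.3086×531.8 − 0.04193×2.95×531.8 = 75.70 mGal
Δg_SB(B) = 978956.90 − 979065.50 + 0.3086×691.7 − 0.04193×2.95×691.7 = 19.30 mGal
Difference = 19.30 − (75.70) = -56.40 mGal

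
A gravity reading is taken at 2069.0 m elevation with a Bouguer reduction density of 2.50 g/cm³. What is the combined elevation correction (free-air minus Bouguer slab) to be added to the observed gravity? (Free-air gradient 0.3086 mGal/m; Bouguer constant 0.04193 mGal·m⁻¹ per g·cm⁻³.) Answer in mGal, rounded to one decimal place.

421.6

Combined gradient = 0.3086 − 0.04193 × 2.50 = 0.2037750 mGal/m
Combined elevation correction = 0.2037750 × 2069.0 = 421.6 mGal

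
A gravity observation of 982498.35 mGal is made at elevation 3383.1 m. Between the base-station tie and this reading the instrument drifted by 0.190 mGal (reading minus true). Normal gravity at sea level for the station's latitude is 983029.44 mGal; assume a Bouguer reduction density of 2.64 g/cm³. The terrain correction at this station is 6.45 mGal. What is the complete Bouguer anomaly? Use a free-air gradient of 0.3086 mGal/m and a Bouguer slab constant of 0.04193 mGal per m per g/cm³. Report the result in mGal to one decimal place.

Drift-corrected reading = 982498.35 − (0.190) = 982498.160 mGal
Free-air correction = 0.3086 × 3383.1 = 1044.02 mGal
Free-air anomaly = 982498.160 − 983029.44 + (1044.02) = 512.740 mGal
Bouguer slab correction = 0.04193 × 2.64 × 3383.1 = 374.49 mGal
Simple Bouguer anomaly = 512.740 − (374.49) = 138.250 mGal
Complete Bouguer anomaly = 138.250 + 6.45 = 144.700 mGal

144.7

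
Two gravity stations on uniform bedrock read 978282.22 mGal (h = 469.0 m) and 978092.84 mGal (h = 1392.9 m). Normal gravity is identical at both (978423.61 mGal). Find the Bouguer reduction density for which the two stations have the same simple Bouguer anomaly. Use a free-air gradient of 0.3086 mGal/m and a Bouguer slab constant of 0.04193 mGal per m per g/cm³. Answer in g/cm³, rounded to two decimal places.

2.47

Δg_obs = 978092.84 − 978282.22 = -189.38 mGal over Δh = 1392.9 − 469.0 = 923.9 m
Equal Bouguer anomalies ⇒ Δg_obs + (0.3086 − 0.04193ρ)·Δh = 0
0.3086 − 0.04193ρ = −Δg_obs/Δh = 0.20498
ρ = (0.3086 − 0.20498) / 0.04193 = 2.47 g/cm³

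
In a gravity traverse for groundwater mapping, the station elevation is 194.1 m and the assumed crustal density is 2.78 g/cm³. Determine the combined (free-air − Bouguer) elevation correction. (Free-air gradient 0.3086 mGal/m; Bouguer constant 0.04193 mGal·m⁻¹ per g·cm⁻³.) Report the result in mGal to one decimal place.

Combined gradient = 0.3086 − 0.04193 × 2.78 = 0.1920346 mGal/m
Combined elevation correction = 0.1920346 × 194.1 = 37.3 mGal

37.3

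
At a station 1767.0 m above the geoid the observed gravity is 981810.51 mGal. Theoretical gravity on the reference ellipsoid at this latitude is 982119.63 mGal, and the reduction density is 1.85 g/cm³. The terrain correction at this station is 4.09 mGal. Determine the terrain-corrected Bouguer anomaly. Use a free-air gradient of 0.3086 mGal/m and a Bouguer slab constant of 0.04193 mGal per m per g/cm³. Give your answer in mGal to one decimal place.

Free-air correction = 0.3086 × 1767.0 = 545.30 mGal
Free-air anomaly = 981810.51 − 982119.63 + (545.30) = 236.18 mGal
Bouguer slab correction = 0.04193 × 1.85 × 1767.0 = 137.07 mGal
Simple Bouguer anomaly = 236.18 − (137.07) = 99.11 mGal
Complete Bouguer anomaly = 99.11 + 4.09 = 103.20 mGal

103.2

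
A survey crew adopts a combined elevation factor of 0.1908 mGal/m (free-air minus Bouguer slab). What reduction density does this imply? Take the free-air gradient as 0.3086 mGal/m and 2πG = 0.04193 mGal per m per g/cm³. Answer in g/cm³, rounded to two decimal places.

0.1908 = 0.3086 − 0.04193 × ρ
ρ = (0.3086 − 0.1908) / 0.04193 = 2.81 g/cm³

2.81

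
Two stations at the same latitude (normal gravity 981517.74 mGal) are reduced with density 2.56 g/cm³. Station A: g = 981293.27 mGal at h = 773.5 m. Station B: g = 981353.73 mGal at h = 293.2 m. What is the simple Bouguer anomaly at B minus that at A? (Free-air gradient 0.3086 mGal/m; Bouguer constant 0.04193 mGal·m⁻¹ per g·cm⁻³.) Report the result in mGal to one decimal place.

-36.2

Δg_SB(A) = 981293.27 − 981517.74 + 0.3086×773.5 − 0.04193×2.56×773.5 = -68.80 mGal
Δg_SB(B) = 981353.73 − 981517.74 + 0.3086×293.2 − 0.04193×2.56×293.2 = -105.00 mGal
Difference = -105.00 − (-68.80) = -36.20 mGal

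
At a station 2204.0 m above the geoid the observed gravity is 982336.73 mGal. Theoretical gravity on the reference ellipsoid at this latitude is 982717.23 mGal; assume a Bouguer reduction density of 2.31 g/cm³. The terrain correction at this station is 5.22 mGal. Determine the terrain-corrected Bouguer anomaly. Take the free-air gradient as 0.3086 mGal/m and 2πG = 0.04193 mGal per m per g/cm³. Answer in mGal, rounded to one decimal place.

91.4

Free-air correction = 0.3086 × 2204.0 = 680.15 mGal
Free-air anomaly = 982336.73 − 982717.23 + (680.15) = 299.65 mGal
Bouguer slab correction = 0.04193 × 2.31 × 2204.0 = 213.48 mGal
Simple Bouguer anomaly = 299.65 − (213.48) = 86.17 mGal
Complete Bouguer anomaly = 86.17 + 5.22 = 91.39 mGal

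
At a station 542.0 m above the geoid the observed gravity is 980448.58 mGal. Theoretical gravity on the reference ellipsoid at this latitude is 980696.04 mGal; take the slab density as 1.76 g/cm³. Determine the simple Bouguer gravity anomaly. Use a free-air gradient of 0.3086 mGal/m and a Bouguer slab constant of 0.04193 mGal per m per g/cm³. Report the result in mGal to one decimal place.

-120.2

Free-air correction = 0.3086 × 542.0 = 167.26 mGal
Free-air anomaly = 980448.58 − 980696.04 + (167.26) = -80.20 mGal
Bouguer slab correction = 0.04193 × 1.76 × 542.0 = 40.00 mGal
Simple Bouguer anomaly = -80.20 − (40.00) = -120.20 mGal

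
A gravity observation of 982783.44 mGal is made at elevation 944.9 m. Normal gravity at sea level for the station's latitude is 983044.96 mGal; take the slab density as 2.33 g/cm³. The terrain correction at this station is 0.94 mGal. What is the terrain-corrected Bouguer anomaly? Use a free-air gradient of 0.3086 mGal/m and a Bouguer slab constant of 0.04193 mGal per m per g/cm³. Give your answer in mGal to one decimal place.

Free-air correction = 0.3086 × 944.9 = 291.60 mGal
Free-air anomaly = 982783.44 − 983044.96 + (291.60) = 30.08 mGal
Bouguer slab correction = 0.04193 × 2.33 × 944.9 = 92.31 mGal
Simple Bouguer anomaly = 30.08 − (92.31) = -62.23 mGal
Complete Bouguer anomaly = -62.23 + 0.94 = -61.29 mGal

-61.3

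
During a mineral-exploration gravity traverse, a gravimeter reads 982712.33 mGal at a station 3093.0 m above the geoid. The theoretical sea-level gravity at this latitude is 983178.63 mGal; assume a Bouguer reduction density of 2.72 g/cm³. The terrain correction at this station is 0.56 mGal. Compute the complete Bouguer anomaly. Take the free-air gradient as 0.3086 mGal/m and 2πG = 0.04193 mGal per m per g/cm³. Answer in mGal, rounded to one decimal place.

Free-air correction = 0.3086 × 3093.0 = 954.50 mGal
Free-air anomaly = 982712.33 − 983178.63 + (954.50) = 488.20 mGal
Bouguer slab correction = 0.04193 × 2.72 × 3093.0 = 352.76 mGal
Simple Bouguer anomaly = 488.20 − (352.76) = 135.44 mGal
Complete Bouguer anomaly = 135.44 + 0.56 = 136.00 mGal

136.0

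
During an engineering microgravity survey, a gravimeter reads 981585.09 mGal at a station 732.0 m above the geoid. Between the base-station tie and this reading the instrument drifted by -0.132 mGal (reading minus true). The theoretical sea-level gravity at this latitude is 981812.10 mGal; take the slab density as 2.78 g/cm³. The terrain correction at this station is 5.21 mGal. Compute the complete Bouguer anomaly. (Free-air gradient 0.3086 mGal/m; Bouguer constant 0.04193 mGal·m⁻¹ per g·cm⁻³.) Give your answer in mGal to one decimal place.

-81.1

Drift-corrected reading = 981585.09 − (-0.132) = 981585.222 mGal
Free-air correction = 0.3086 × 732.0 = 225.90 mGal
Free-air anomaly = 981585.222 − 981812.10 + (225.90) = -0.978 mGal
Bouguer slab correction = 0.04193 × 2.78 × 732.0 = 85.33 mGal
Simple Bouguer anomaly = -0.978 − (85.33) = -86.308 mGal
Complete Bouguer anomaly = -86.308 + 5.21 = -81.098 mGal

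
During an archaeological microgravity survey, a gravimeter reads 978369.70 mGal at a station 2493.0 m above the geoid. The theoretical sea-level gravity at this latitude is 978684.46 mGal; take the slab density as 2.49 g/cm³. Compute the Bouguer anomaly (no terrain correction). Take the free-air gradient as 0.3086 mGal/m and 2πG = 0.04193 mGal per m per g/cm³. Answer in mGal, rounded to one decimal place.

Free-air correction = 0.3086 × 2493.0 = 769.34 mGal
Free-air anomaly = 978369.70 − 978684.46 + (769.34) = 454.58 mGal
Bouguer slab correction = 0.04193 × 2.49 × 2493.0 = 260.28 mGal
Simple Bouguer anomaly = 454.58 − (260.28) = 194.30 mGal

194.3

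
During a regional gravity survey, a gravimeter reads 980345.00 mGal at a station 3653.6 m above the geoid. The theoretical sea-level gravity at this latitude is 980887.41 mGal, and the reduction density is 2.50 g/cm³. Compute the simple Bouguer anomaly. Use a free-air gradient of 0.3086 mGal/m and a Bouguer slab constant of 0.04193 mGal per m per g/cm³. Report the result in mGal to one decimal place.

Free-air correction = 0.3086 × 3653.6 = 1127.50 mGal
Free-air anomaly = 980345.00 − 980887.41 + (1127.50) = 585.09 mGal
Bouguer slab correction = 0.04193 × 2.50 × 3653.6 = 382.99 mGal
Simple Bouguer anomaly = 585.09 − (382.99) = 202.10 mGal

202.1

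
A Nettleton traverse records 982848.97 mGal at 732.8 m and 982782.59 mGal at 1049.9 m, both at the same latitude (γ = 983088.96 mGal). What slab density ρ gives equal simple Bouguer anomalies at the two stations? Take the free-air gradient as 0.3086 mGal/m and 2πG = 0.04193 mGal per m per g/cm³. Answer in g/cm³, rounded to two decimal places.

2.37

Δg_obs = 982782.59 − 982848.97 = -66.38 mGal over Δh = 1049.9 − 732.8 = 317.1 m
Equal Bouguer anomalies ⇒ Δg_obs + (0.3086 − 0.04193ρ)·Δh = 0
0.3086 − 0.04193ρ = −Δg_obs/Δh = 0.20933
ρ = (0.3086 − 0.20933) / 0.04193 = 2.37 g/cm³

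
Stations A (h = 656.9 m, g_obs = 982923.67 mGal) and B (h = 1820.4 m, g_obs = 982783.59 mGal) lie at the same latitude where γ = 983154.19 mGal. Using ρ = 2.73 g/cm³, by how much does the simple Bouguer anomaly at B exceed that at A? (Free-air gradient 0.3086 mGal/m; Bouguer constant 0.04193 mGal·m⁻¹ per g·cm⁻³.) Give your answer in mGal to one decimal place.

85.8

Δg_SB(A) = 982923.67 − 983154.19 + 0.3086×656.9 − 0.04193×2.73×656.9 = -103.00 mGal
Δg_SB(B) = 982783.59 − 983154.19 + 0.3086×1820.4 − 0.04193×2.73×1820.4 = -17.20 mGal
Difference = -17.20 − (-103.00) = 85.80 mGal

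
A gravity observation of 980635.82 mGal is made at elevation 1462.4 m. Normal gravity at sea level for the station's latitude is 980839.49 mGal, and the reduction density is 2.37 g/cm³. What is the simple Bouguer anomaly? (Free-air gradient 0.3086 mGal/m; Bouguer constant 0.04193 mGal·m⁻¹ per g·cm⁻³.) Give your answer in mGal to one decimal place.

Free-air correction = 0.3086 × 1462.4 = 451.30 mGal
Free-air anomaly = 980635.82 − 980839.49 + (451.30) = 247.63 mGal
Bouguer slab correction = 0.04193 × 2.37 × 1462.4 = 145.32 mGal
Simple Bouguer anomaly = 247.63 − (145.32) = 102.31 mGal

102.3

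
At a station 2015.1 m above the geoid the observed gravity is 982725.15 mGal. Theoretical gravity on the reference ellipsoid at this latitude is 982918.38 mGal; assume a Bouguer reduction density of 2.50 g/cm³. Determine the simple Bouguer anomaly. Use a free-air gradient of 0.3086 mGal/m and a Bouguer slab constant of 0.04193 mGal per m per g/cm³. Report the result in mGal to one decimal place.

Free-air correction = 0.3086 × 2015.1 = 621.86 mGal
Free-air anomaly = 982725.15 − 982918.38 + (621.86) = 428.63 mGal
Bouguer slab correction = 0.04193 × 2.50 × 2015.1 = 211.23 mGal
Simple Bouguer anomaly = 428.63 − (211.23) = 217.40 mGal

217.4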